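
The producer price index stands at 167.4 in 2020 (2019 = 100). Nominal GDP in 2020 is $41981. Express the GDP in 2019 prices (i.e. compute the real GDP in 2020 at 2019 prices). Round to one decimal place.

Real = Nominal ÷ (Index/100) = 41981 ÷ (167.4/100)
     = 41981 ÷ 1.674 = 25078.2557

25078.3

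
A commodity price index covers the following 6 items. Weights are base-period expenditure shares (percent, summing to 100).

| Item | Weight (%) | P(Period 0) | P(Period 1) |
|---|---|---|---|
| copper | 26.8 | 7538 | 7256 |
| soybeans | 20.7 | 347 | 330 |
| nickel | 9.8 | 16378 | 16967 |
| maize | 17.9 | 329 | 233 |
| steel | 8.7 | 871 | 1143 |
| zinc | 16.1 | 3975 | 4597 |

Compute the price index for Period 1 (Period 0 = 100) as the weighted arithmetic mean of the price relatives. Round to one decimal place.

copper: 26.8 × (7256/7538) = 26.8 × 0.962590 = 25.7974
soybeans: 20.7 × (330/347) = 20.7 × 0.951009 = 19.6859
nickel: 9.8 × (16967/16378) = 9.8 × 1.035963 = 10.1524
maize: 17.9 × (233/329) = 17.9 × 0.708207 = 12.6769
steel: 8.7 × (1143/871) = 8.7 × 1.312285 = 11.4169
zinc: 16.1 × (4597/3975) = 16.1 × 1.156478 = 18.6193
Index = Σ wᵢ·(p₁ᵢ/p₀ᵢ) = 25.7974 + 19.6859 + 10.1524 + 12.6769 + 11.4169 + 18.6193 = 98.3488

98.3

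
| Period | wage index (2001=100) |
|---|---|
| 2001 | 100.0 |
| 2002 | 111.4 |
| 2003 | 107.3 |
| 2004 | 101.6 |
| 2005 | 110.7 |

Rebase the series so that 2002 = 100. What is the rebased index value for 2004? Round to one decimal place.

91.2

Rebased(2004) = 101.6 / 111.4 × 100 = 91.2029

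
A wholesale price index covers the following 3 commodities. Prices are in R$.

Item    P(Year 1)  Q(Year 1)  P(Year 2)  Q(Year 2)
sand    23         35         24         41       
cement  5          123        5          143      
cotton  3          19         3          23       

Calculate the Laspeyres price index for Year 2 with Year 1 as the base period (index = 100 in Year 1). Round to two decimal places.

Laspeyres price index uses base-period quantities as weights.
ΣP(Year 2)·Q(Year 1) = 24×35 + 5×123 + 3×19 = 840 + 615 + 57 = 1512
ΣP(Year 1)·Q(Year 1) = 23×35 + 5×123 + 3×19 = 805 + 615 + 57 = 1477
Index = 1512 / 1477 × 100 = 102.3697

102.37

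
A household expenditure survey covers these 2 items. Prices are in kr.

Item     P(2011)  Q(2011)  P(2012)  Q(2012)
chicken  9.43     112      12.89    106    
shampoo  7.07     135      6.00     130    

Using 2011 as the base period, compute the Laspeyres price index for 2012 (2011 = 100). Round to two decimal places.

Laspeyres price index uses base-period quantities as weights.
ΣP(2012)·Q(2011) = 12.89×112 + 6.00×135 = 1443.68 + 810 = 2253.68
ΣP(2011)·Q(2011) = 9.43×112 + 7.07×135 = 1056.16 + 954.45 = 2010.61
Index = 2253.68 / 2010.61 × 100 = 112.0894

112.09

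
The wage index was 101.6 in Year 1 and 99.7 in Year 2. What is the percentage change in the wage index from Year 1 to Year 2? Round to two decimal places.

Change = (99.7 − 101.6) / 101.6 × 100
       = -1.9 / 101.6 × 100 = -1.8701%

-1.87%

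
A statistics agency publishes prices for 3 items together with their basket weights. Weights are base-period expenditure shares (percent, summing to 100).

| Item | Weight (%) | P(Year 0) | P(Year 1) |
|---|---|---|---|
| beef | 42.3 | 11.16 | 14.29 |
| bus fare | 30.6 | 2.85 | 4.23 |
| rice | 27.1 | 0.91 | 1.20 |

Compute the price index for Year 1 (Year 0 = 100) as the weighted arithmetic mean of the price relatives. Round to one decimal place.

beef: 42.3 × (14.29/11.16) = 42.3 × 1.280466 = 54.1637
bus fare: 30.6 × (4.23/2.85) = 30.6 × 1.484211 = 45.4168
rice: 27.1 × (1.20/0.91) = 27.1 × 1.318681 = 35.7363
Index = Σ wᵢ·(p₁ᵢ/p₀ᵢ) = 54.1637 + 45.4168 + 35.7363 = 135.3168

135.3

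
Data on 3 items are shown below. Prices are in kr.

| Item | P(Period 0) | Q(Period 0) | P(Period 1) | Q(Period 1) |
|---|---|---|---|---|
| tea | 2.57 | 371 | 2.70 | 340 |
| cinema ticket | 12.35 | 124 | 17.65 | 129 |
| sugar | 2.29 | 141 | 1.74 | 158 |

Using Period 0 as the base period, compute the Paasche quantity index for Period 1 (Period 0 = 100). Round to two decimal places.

100.99

Paasche quantity index uses current-period prices as weights.
ΣP(Period 1)·Q(Period 1) = 2.70×340 + 17.65×129 + 1.74×158 = 918 + 2276.85 + 274.92 = 3469.77
ΣP(Period 1)·Q(Period 0) = 2.70×371 + 17.65×124 + 1.74×141 = 1001.7 + 2188.6 + 245.34 = 3435.64
Index = 3469.77 / 3435.64 × 100 = 100.9934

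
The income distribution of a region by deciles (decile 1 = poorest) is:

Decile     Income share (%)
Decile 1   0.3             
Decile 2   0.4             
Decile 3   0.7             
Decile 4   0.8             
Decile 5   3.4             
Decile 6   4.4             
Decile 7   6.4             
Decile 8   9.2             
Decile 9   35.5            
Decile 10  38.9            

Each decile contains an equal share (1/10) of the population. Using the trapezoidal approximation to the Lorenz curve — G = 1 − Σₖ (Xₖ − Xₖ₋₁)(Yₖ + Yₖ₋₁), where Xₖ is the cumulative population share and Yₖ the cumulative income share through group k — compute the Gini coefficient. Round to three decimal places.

Cumulative income shares Yₖ: 0.0030, 0.0070, 0.0140, 0.0220, 0.0560, 0.1000, 0.1640, 0.2560, 0.6110, 1.0000
Σ (Xₖ−Xₖ₋₁)(Yₖ+Yₖ₋₁) = (1/10)(0.0030+0.0000) + (1/10)(0.0070+0.0030) + (1/10)(0.0140+0.0070) + (1/10)(0.0220+0.0140) + (1/10)(0.0560+0.0220) + (1/10)(0.1000+0.0560) + (1/10)(0.1640+0.1000) + (1/10)(0.2560+0.1640) + (1/10)(0.6110+0.2560) + (1/10)(1.0000+0.6110)
  = 0.0003 + 0.0010 + 0.0021 + 0.0036 + 0.0078 + 0.0156 + 0.0264 + 0.0420 + 0.0867 + 0.1611 = 0.3466
G = 1 − 0.3466 = 0.6534

0.653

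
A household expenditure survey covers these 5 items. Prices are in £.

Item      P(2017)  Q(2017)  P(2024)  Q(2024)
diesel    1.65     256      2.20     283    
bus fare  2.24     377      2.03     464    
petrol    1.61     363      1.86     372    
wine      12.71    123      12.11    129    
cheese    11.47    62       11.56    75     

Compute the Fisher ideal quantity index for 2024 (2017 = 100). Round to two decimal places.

111.46

Laspeyres component (base-period weights):
ΣP(2017)Q(2024) = 1.65×283 + 2.24×464 + 1.61×372 + 12.71×129 + 11.47×75 = 466.95 + 1039.36 + 598.92 + 1639.59 + 860.25 = 4605.07
ΣP(2017)Q(2017) = 1.65×256 + 2.24×377 + 1.61×363 + 12.71×123 + 11.47×62 = 422.4 + 844.48 + 584.43 + 1563.33 + 711.14 = 4125.78
L = 4605.07 / 4125.78 × 100 = 111.6170
Paasche component (current-period weights):
ΣP(2024)Q(2024) = 2.20×283 + 2.03×464 + 1.86×372 + 12.11×129 + 11.56×75 = 622.6 + 941.92 + 691.92 + 1562.19 + 867 = 4685.63
ΣP(2024)Q(2017) = 2.20×256 + 2.03×377 + 1.86×363 + 12.11×123 + 11.56×62 = 563.2 + 765.31 + 675.18 + 1489.53 + 716.72 = 4209.94
P = 4685.63 / 4209.94 × 100 = 111.2992
Fisher = √(L × P) = √(111.6170 × 111.2992) = 111.4580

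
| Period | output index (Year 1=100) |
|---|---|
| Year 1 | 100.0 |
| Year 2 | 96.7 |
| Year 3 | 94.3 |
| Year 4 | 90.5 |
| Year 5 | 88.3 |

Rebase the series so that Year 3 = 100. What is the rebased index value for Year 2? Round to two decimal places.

Rebased(Year 2) = 96.7 / 94.3 × 100 = 102.5451

102.55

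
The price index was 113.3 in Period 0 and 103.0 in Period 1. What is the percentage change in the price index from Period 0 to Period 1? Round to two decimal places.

-9.09%

Change = (103.0 − 113.3) / 113.3 × 100
       = -10.3 / 113.3 × 100 = -9.0909%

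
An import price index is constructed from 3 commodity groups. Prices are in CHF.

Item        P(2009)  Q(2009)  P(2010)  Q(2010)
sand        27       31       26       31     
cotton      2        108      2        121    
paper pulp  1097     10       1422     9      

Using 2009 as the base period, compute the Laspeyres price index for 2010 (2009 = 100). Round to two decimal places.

Laspeyres price index uses base-period quantities as weights.
ΣP(2010)·Q(2009) = 26×31 + 2×108 + 1422×10 = 806 + 216 + 14220 = 15242
ΣP(2009)·Q(2009) = 27×31 + 2×108 + 1097×10 = 837 + 216 + 10970 = 12023
Index = 15242 / 12023 × 100 = 126.7737

126.77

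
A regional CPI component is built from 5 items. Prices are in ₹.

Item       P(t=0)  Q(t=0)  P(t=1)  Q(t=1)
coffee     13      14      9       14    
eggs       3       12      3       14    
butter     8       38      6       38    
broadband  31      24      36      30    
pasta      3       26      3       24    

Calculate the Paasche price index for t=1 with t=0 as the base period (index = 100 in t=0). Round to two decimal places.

Paasche price index uses current-period quantities as weights.
ΣP(t=1)·Q(t=1) = 9×14 + 3×14 + 6×38 + 36×30 + 3×24 = 126 + 42 + 228 + 1080 + 72 = 1548
ΣP(t=0)·Q(t=1) = 13×14 + 3×14 + 8×38 + 31×30 + 3×24 = 182 + 42 + 304 + 930 + 72 = 1530
Index = 1548 / 1530 × 100 = 101.1765

101.18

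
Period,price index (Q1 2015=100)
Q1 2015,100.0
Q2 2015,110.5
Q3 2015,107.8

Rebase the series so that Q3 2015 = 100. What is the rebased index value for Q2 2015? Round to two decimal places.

102.50

Rebased(Q2 2015) = 110.5 / 107.8 × 100 = 102.5046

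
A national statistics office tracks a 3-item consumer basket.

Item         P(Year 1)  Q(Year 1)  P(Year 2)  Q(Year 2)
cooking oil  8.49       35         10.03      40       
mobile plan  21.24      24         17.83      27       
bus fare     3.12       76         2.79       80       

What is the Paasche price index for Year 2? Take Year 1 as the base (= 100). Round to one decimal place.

Paasche price index uses current-period quantities as weights.
ΣP(Year 2)·Q(Year 2) = 10.03×40 + 17.83×27 + 2.79×80 = 401.2 + 481.41 + 223.2 = 1105.81
ΣP(Year 1)·Q(Year 2) = 8.49×40 + 21.24×27 + 3.12×80 = 339.6 + 573.48 + 249.6 = 1162.68
Index = 1105.81 / 1162.68 × 100 = 95.1087

95.1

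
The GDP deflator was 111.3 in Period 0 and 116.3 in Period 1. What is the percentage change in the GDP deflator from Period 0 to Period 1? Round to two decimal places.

4.49%

Change = (116.3 − 111.3) / 111.3 × 100
       = 5.0 / 111.3 × 100 = 4.4924%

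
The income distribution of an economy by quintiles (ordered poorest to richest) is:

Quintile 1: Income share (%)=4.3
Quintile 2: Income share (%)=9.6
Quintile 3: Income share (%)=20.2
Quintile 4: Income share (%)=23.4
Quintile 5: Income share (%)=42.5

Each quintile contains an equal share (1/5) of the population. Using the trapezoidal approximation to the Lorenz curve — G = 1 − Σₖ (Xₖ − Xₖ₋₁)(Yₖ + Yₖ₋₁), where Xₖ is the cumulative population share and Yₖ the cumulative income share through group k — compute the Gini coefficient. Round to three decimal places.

0.361

Cumulative income shares Yₖ: 0.0430, 0.1390, 0.3410, 0.5750, 1.0000
Σ (Xₖ−Xₖ₋₁)(Yₖ+Yₖ₋₁) = (1/5)(0.0430+0.0000) + (1/5)(0.1390+0.0430) + (1/5)(0.3410+0.1390) + (1/5)(0.5750+0.3410) + (1/5)(1.0000+0.5750)
  = 0.0086 + 0.0364 + 0.0960 + 0.1832 + 0.3150 = 0.6392
G = 1 − 0.6392 = 0.3608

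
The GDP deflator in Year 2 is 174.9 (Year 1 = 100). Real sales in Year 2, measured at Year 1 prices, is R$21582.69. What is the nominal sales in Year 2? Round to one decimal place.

37748.1

Nominal = Real × (Index/100) = 21582.69 × (174.9/100)
        = 21582.69 × 1.749 = 37748.1248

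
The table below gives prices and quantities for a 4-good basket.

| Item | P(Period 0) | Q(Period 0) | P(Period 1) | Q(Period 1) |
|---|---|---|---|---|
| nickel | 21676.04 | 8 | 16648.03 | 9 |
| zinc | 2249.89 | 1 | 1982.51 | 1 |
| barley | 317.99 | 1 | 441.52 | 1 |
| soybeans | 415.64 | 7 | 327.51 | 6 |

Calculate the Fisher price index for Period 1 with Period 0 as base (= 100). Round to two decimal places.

Laspeyres component (base-period weights):
ΣP(Period 1)Q(Period 0) = 16648.03×8 + 1982.51×1 + 441.52×1 + 327.51×7 = 133184.24 + 1982.51 + 441.52 + 2292.57 = 137900.84
ΣP(Period 0)Q(Period 0) = 21676.04×8 + 2249.89×1 + 317.99×1 + 415.64×7 = 173408.32 + 2249.89 + 317.99 + 2909.48 = 178885.68
L = 137900.84 / 178885.68 × 100 = 77.0888
Paasche component (current-period weights):
ΣP(Period 1)Q(Period 1) = 16648.03×9 + 1982.51×1 + 441.52×1 + 327.51×6 = 149832.27 + 1982.51 + 441.52 + 1965.06 = 154221.36
ΣP(Period 0)Q(Period 1) = 21676.04×9 + 2249.89×1 + 317.99×1 + 415.64×6 = 195084.36 + 2249.89 + 317.99 + 2493.84 = 200146.08
P = 154221.36 / 200146.08 × 100 = 77.0544
Fisher = √(L × P) = √(77.0888 × 77.0544) = 77.0716

77.07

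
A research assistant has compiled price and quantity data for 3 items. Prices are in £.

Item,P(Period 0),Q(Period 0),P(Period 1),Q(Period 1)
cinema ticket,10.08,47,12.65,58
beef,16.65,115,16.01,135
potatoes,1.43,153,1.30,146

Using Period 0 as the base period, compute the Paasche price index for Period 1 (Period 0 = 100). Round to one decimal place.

101.4

Paasche price index uses current-period quantities as weights.
ΣP(Period 1)·Q(Period 1) = 12.65×58 + 16.01×135 + 1.30×146 = 733.7 + 2161.35 + 189.8 = 3084.85
ΣP(Period 0)·Q(Period 1) = 10.08×58 + 16.65×135 + 1.43×146 = 584.64 + 2247.75 + 208.78 = 3041.17
Index = 3084.85 / 3041.17 × 100 = 101.4363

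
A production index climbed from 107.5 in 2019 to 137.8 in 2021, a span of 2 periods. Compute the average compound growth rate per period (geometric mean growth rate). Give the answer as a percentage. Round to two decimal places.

13.22%

Growth factor = (137.8/107.5)^(1/2) = (1.281860)^(1/2) = 1.132193
Growth rate = 1.132193 − 1 = 0.132193 = 13.2193%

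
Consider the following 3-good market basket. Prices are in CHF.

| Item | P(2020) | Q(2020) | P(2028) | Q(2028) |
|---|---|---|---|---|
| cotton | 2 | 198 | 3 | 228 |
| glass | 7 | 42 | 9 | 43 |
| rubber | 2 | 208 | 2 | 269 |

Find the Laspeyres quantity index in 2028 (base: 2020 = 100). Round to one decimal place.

Laspeyres quantity index uses base-period prices as weights.
ΣP(2020)·Q(2028) = 2×228 + 7×43 + 2×269 = 456 + 301 + 538 = 1295
ΣP(2020)·Q(2020) = 2×198 + 7×42 + 2×208 = 396 + 294 + 416 = 1106
Index = 1295 / 1106 × 100 = 117.0886

117.1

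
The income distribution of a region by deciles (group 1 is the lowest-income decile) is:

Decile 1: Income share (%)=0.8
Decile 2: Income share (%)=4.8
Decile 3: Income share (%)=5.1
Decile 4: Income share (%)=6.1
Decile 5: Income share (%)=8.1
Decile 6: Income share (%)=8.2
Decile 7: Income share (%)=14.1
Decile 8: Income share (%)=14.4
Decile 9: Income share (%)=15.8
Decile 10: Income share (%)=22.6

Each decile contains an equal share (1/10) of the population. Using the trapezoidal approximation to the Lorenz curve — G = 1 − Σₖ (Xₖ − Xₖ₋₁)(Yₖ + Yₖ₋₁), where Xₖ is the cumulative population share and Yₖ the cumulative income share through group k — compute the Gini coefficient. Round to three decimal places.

Cumulative income shares Yₖ: 0.0080, 0.0560, 0.1070, 0.1680, 0.2490, 0.3310, 0.4720, 0.6160, 0.7740, 1.0000
Σ (Xₖ−Xₖ₋₁)(Yₖ+Yₖ₋₁) = (1/10)(0.0080+0.0000) + (1/10)(0.0560+0.0080) + (1/10)(0.1070+0.0560) + (1/10)(0.1680+0.1070) + (1/10)(0.2490+0.1680) + (1/10)(0.3310+0.2490) + (1/10)(0.4720+0.3310) + (1/10)(0.6160+0.4720) + (1/10)(0.7740+0.6160) + (1/10)(1.0000+0.7740)
  = 0.0008 + 0.0064 + 0.0163 + 0.0275 + 0.0417 + 0.0580 + 0.0803 + 0.1088 + 0.1390 + 0.1774 = 0.6562
G = 1 − 0.6562 = 0.3438

0.344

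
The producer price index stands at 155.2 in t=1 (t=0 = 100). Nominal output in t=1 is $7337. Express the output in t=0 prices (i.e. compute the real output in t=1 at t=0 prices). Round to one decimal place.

Real = Nominal ÷ (Index/100) = 7337 ÷ (155.2/100)
     = 7337 ÷ 1.552 = 4727.4485

4727.4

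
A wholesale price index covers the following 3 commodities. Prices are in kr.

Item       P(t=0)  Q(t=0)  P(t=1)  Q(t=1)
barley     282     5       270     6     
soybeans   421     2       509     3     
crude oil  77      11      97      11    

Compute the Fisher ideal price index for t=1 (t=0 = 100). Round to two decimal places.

110.84

Laspeyres component (base-period weights):
ΣP(t=1)Q(t=0) = 270×5 + 509×2 + 97×11 = 1350 + 1018 + 1067 = 3435
ΣP(t=0)Q(t=0) = 282×5 + 421×2 + 77×11 = 1410 + 842 + 847 = 3099
L = 3435 / 3099 × 100 = 110.8422
Paasche component (current-period weights):
ΣP(t=1)Q(t=1) = 270×6 + 509×3 + 97×11 = 1620 + 1527 + 1067 = 4214
ΣP(t=0)Q(t=1) = 282×6 + 421×3 + 77×11 = 1692 + 1263 + 847 = 3802
P = 4214 / 3802 × 100 = 110.8364
Fisher = √(L × P) = √(110.8422 × 110.8364) = 110.8393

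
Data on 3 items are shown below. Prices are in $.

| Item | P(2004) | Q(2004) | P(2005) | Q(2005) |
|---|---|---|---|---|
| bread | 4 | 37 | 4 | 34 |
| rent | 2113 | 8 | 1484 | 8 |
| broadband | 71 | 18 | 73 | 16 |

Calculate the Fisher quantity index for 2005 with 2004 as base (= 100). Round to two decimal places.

Laspeyres component (base-period weights):
ΣP(2004)Q(2005) = 4×34 + 2113×8 + 71×16 = 136 + 16904 + 1136 = 18176
ΣP(2004)Q(2004) = 4×37 + 2113×8 + 71×18 = 148 + 16904 + 1278 = 18330
L = 18176 / 18330 × 100 = 99.1598
Paasche component (current-period weights):
ΣP(2005)Q(2005) = 4×34 + 1484×8 + 73×16 = 136 + 11872 + 1168 = 13176
ΣP(2005)Q(2004) = 4×37 + 1484×8 + 73×18 = 148 + 11872 + 1314 = 13334
P = 13176 / 13334 × 100 = 98.8151
Fisher = √(L × P) = √(99.1598 × 98.8151) = 98.9873

98.99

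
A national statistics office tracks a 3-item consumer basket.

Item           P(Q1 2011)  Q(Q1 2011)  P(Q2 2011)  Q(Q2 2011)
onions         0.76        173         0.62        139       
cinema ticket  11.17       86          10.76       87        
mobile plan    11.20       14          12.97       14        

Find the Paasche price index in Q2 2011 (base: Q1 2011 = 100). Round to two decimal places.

Paasche price index uses current-period quantities as weights.
ΣP(Q2 2011)·Q(Q2 2011) = 0.62×139 + 10.76×87 + 12.97×14 = 86.18 + 936.12 + 181.58 = 1203.88
ΣP(Q1 2011)·Q(Q2 2011) = 0.76×139 + 11.17×87 + 11.20×14 = 105.64 + 971.79 + 156.8 = 1234.23
Index = 1203.88 / 1234.23 × 100 = 97.5410

97.54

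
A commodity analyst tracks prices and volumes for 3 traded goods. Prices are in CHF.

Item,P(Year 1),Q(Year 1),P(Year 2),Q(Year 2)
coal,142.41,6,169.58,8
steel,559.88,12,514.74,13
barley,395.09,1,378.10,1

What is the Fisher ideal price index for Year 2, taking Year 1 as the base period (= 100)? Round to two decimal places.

95.32

Laspeyres component (base-period weights):
ΣP(Year 2)Q(Year 1) = 169.58×6 + 514.74×12 + 378.10×1 = 1017.48 + 6176.88 + 378.1 = 7572.46
ΣP(Year 1)Q(Year 1) = 142.41×6 + 559.88×12 + 395.09×1 = 854.46 + 6718.56 + 395.09 = 7968.11
L = 7572.46 / 7968.11 × 100 = 95.0346
Paasche component (current-period weights):
ΣP(Year 2)Q(Year 2) = 169.58×8 + 514.74×13 + 378.10×1 = 1356.64 + 6691.62 + 378.1 = 8426.36
ΣP(Year 1)Q(Year 2) = 142.41×8 + 559.88×13 + 395.09×1 = 1139.28 + 7278.44 + 395.09 = 8812.81
P = 8426.36 / 8812.81 × 100 = 95.6149
Fisher = √(L × P) = √(95.0346 × 95.6149) = 95.3243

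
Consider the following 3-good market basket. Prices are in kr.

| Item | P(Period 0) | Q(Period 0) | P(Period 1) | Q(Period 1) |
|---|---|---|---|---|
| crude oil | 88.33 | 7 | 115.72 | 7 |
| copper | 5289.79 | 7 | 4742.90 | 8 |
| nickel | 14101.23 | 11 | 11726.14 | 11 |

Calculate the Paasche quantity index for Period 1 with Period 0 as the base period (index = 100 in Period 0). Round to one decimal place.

Paasche quantity index uses current-period prices as weights.
ΣP(Period 1)·Q(Period 1) = 115.72×7 + 4742.90×8 + 11726.14×11 = 810.04 + 37943.2 + 128987.54 = 167740.78
ΣP(Period 1)·Q(Period 0) = 115.72×7 + 4742.90×7 + 11726.14×11 = 810.04 + 33200.3 + 128987.54 = 162997.88
Index = 167740.78 / 162997.88 × 100 = 102.9098

102.9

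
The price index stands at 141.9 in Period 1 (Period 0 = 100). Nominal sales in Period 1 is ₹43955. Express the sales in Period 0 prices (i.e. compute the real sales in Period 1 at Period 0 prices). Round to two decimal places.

Real = Nominal ÷ (Index/100) = 43955 ÷ (141.9/100)
     = 43955 ÷ 1.419 = 30976.0395

30976.04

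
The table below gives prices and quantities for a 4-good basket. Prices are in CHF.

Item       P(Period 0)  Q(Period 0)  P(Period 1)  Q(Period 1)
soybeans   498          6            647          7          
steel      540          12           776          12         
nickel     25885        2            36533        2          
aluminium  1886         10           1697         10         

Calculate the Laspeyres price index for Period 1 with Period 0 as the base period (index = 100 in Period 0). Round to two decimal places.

Laspeyres price index uses base-period quantities as weights.
ΣP(Period 1)·Q(Period 0) = 647×6 + 776×12 + 36533×2 + 1697×10 = 3882 + 9312 + 73066 + 16970 = 103230
ΣP(Period 0)·Q(Period 0) = 498×6 + 540×12 + 25885×2 + 1886×10 = 2988 + 6480 + 51770 + 18860 = 80098
Index = 103230 / 80098 × 100 = 128.8796

128.88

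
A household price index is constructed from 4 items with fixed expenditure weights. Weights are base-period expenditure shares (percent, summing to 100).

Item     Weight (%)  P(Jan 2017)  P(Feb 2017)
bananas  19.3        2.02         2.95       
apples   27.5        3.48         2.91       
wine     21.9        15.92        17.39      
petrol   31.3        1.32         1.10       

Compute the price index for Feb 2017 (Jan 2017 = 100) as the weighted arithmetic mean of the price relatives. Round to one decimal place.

bananas: 19.3 × (2.95/2.02) = 19.3 × 1.460396 = 28.1856
apples: 27.5 × (2.91/3.48) = 27.5 × 0.836207 = 22.9957
wine: 21.9 × (17.39/15.92) = 21.9 × 1.092337 = 23.9222
petrol: 31.3 × (1.10/1.32) = 31.3 × 0.833333 = 26.0833
Index = Σ wᵢ·(p₁ᵢ/p₀ᵢ) = 28.1856 + 22.9957 + 23.9222 + 26.0833 = 101.1868

101.2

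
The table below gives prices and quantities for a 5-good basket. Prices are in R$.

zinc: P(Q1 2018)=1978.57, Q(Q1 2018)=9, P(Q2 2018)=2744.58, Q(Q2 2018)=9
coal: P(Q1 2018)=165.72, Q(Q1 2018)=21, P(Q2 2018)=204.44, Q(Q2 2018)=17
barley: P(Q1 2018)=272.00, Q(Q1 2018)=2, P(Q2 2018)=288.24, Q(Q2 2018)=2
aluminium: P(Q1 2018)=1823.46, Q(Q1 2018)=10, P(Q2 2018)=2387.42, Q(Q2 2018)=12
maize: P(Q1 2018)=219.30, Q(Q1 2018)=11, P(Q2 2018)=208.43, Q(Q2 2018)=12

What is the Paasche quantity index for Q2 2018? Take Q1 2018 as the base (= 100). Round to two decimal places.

107.47

Paasche quantity index uses current-period prices as weights.
ΣP(Q2 2018)·Q(Q2 2018) = 2744.58×9 + 204.44×17 + 288.24×2 + 2387.42×12 + 208.43×12 = 24701.22 + 3475.48 + 576.48 + 28649.04 + 2501.16 = 59903.38
ΣP(Q2 2018)·Q(Q1 2018) = 2744.58×9 + 204.44×21 + 288.24×2 + 2387.42×10 + 208.43×11 = 24701.22 + 4293.24 + 576.48 + 23874.2 + 2292.73 = 55737.87
Index = 59903.38 / 55737.87 × 100 = 107.4734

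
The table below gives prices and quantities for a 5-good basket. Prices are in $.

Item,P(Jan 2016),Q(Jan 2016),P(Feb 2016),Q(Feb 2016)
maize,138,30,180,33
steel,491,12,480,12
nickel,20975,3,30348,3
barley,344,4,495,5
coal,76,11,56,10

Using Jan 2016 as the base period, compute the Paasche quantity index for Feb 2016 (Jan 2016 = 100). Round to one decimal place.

100.9

Paasche quantity index uses current-period prices as weights.
ΣP(Feb 2016)·Q(Feb 2016) = 180×33 + 480×12 + 30348×3 + 495×5 + 56×10 = 5940 + 5760 + 91044 + 2475 + 560 = 105779
ΣP(Feb 2016)·Q(Jan 2016) = 180×30 + 480×12 + 30348×3 + 495×4 + 56×11 = 5400 + 5760 + 91044 + 1980 + 616 = 104800
Index = 105779 / 104800 × 100 = 100.9342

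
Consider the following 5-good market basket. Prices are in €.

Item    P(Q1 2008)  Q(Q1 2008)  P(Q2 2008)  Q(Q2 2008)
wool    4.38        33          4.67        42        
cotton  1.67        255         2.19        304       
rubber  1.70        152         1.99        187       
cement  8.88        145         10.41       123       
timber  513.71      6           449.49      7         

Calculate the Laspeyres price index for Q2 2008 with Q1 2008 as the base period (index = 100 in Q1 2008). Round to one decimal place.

100.4

Laspeyres price index uses base-period quantities as weights.
ΣP(Q2 2008)·Q(Q1 2008) = 4.67×33 + 2.19×255 + 1.99×152 + 10.41×145 + 449.49×6 = 154.11 + 558.45 + 302.48 + 1509.45 + 2696.94 = 5221.43
ΣP(Q1 2008)·Q(Q1 2008) = 4.38×33 + 1.67×255 + 1.70×152 + 8.88×145 + 513.71×6 = 144.54 + 425.85 + 258.4 + 1287.6 + 3082.26 = 5198.65
Index = 5221.43 / 5198.65 × 100 = 100.4382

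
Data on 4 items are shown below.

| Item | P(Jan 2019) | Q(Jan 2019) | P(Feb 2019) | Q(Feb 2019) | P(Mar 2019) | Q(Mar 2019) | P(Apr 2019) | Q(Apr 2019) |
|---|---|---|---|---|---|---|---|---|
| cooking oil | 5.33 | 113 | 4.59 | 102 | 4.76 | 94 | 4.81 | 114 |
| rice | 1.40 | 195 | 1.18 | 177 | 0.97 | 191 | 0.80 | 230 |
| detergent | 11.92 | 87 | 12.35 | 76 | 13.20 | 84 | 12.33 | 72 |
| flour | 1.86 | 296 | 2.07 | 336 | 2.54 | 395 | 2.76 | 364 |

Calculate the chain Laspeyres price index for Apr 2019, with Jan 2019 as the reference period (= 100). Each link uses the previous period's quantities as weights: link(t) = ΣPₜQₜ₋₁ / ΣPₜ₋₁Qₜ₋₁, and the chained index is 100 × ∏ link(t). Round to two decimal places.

Link Jan 2019→Feb 2019:
ΣP(Feb 2019)Q(Jan 2019) = 4.59×113 + 1.18×195 + 12.35×87 + 2.07×296 = 518.67 + 230.1 + 1074.45 + 612.72 = 2435.94
ΣP(Jan 2019)Q(Jan 2019) = 5.33×113 + 1.40×195 + 11.92×87 + 1.86×296 = 602.29 + 273 + 1037.04 + 550.56 = 2462.89
link = 2435.94/2462.89 = 0.989058
Link Feb 2019→Mar 2019:
ΣP(Mar 2019)Q(Feb 2019) = 4.76×102 + 0.97×177 + 13.20×76 + 2.54×336 = 485.52 + 171.69 + 1003.2 + 853.44 = 2513.85
ΣP(Feb 2019)Q(Feb 2019) = 4.59×102 + 1.18×177 + 12.35×76 + 2.07×336 = 468.18 + 208.86 + 938.6 + 695.52 = 2311.16
link = 2513.85/2311.16 = 1.087701
Link Mar 2019→Apr 2019:
ΣP(Apr 2019)Q(Mar 2019) = 4.81×94 + 0.80×191 + 12.33×84 + 2.76×395 = 452.14 + 152.8 + 1035.72 + 1090.2 = 2730.86
ΣP(Mar 2019)Q(Mar 2019) = 4.76×94 + 0.97×191 + 13.20×84 + 2.54×395 = 447.44 + 185.27 + 1108.8 + 1003.3 = 2744.81
link = 2730.86/2744.81 = 0.994918
Chained index = 100 × 0.989058 × 1.087701 × 0.994918 = 107.0331

107.03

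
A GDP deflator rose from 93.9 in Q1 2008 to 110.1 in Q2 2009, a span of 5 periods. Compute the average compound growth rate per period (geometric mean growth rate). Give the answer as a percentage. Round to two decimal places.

Growth factor = (110.1/93.9)^(1/5) = (1.172524)^(1/5) = 1.032344
Growth rate = 1.032344 − 1 = 0.032344 = 3.2344%

3.23%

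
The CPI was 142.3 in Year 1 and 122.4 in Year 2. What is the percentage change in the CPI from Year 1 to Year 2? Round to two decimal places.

-13.98%

Change = (122.4 − 142.3) / 142.3 × 100
       = -19.9 / 142.3 × 100 = -13.9845%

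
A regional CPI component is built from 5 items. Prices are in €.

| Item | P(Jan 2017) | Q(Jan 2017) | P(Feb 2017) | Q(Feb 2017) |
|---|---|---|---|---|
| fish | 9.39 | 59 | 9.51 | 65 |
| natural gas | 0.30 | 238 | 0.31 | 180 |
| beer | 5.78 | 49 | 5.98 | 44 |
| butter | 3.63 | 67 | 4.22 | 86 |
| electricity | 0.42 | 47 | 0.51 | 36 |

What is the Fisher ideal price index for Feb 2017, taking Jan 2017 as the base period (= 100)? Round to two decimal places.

Laspeyres component (base-period weights):
ΣP(Feb 2017)Q(Jan 2017) = 9.51×59 + 0.31×238 + 5.98×49 + 4.22×67 + 0.51×47 = 561.09 + 73.78 + 293.02 + 282.74 + 23.97 = 1234.6
ΣP(Jan 2017)Q(Jan 2017) = 9.39×59 + 0.30×238 + 5.78×49 + 3.63×67 + 0.42×47 = 554.01 + 71.4 + 283.22 + 243.21 + 19.74 = 1171.58
L = 1234.6 / 1171.58 × 100 = 105.3791
Paasche component (current-period weights):
ΣP(Feb 2017)Q(Feb 2017) = 9.51×65 + 0.31×180 + 5.98×44 + 4.22×86 + 0.51×36 = 618.15 + 55.8 + 263.12 + 362.92 + 18.36 = 1318.35
ΣP(Jan 2017)Q(Feb 2017) = 9.39×65 + 0.30×180 + 5.78×44 + 3.63×86 + 0.42×36 = 610.35 + 54 + 254.32 + 312.18 + 15.12 = 1245.97
P = 1318.35 / 1245.97 × 100 = 105.8091
Fisher = √(L × P) = √(105.3791 × 105.8091) = 105.5939

105.59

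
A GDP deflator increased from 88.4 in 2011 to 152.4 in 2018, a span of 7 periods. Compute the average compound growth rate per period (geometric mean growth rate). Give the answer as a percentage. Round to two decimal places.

8.09%

Growth factor = (152.4/88.4)^(1/7) = (1.723982)^(1/7) = 1.080912
Growth rate = 1.080912 − 1 = 0.080912 = 8.0912%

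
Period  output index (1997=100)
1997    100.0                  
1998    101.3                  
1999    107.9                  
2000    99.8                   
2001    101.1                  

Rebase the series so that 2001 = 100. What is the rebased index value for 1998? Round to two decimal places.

100.20

Rebased(1998) = 101.3 / 101.1 × 100 = 100.1978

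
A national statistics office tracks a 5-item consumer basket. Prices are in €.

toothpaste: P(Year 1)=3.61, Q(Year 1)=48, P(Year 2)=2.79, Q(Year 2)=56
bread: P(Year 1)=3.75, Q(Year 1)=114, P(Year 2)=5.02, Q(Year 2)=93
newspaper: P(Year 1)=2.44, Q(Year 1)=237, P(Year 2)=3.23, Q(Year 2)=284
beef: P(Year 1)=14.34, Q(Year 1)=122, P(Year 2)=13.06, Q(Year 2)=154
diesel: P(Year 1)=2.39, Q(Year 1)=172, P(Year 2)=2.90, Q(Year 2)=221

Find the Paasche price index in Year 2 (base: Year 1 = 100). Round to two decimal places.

105.33

Paasche price index uses current-period quantities as weights.
ΣP(Year 2)·Q(Year 2) = 2.79×56 + 5.02×93 + 3.23×284 + 13.06×154 + 2.90×221 = 156.24 + 466.86 + 917.32 + 2011.24 + 640.9 = 4192.56
ΣP(Year 1)·Q(Year 2) = 3.61×56 + 3.75×93 + 2.44×284 + 14.34×154 + 2.39×221 = 202.16 + 348.75 + 692.96 + 2208.36 + 528.19 = 3980.42
Index = 4192.56 / 3980.42 × 100 = 105.3296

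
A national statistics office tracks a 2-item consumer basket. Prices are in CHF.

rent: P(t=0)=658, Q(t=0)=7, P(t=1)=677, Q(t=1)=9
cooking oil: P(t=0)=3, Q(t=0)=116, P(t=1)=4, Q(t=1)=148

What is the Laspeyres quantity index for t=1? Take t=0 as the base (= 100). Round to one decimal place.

Laspeyres quantity index uses base-period prices as weights.
ΣP(t=0)·Q(t=1) = 658×9 + 3×148 = 5922 + 444 = 6366
ΣP(t=0)·Q(t=0) = 658×7 + 3×116 = 4606 + 348 = 4954
Index = 6366 / 4954 × 100 = 128.5022

128.5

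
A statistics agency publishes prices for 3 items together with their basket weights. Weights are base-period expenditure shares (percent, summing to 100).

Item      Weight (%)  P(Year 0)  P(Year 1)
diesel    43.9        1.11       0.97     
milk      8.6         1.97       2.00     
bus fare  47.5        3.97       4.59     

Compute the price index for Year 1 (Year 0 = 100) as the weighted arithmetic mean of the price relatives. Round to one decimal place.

diesel: 43.9 × (0.97/1.11) = 43.9 × 0.873874 = 38.3631
milk: 8.6 × (2.00/1.97) = 8.6 × 1.015228 = 8.7310
bus fare: 47.5 × (4.59/3.97) = 47.5 × 1.156171 = 54.9181
Index = Σ wᵢ·(p₁ᵢ/p₀ᵢ) = 38.3631 + 8.7310 + 54.9181 = 102.0122

102.0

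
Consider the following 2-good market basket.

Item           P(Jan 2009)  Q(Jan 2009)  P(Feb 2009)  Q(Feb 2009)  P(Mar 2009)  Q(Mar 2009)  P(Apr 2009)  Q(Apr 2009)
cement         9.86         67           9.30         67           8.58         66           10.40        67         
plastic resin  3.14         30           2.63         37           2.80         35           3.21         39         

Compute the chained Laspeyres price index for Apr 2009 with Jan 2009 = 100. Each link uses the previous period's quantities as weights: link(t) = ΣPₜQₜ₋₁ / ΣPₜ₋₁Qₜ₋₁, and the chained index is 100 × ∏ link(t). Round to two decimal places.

Link Jan 2009→Feb 2009:
ΣP(Feb 2009)Q(Jan 2009) = 9.30×67 + 2.63×30 = 623.1 + 78.9 = 702
ΣP(Jan 2009)Q(Jan 2009) = 9.86×67 + 3.14×30 = 660.62 + 94.2 = 754.82
link = 702/754.82 = 0.930023
Link Feb 2009→Mar 2009:
ΣP(Mar 2009)Q(Feb 2009) = 8.58×67 + 2.80×37 = 574.86 + 103.6 = 678.46
ΣP(Feb 2009)Q(Feb 2009) = 9.30×67 + 2.63×37 = 623.1 + 97.31 = 720.41
link = 678.46/720.41 = 0.941769
Link Mar 2009→Apr 2009:
ΣP(Apr 2009)Q(Mar 2009) = 10.40×66 + 3.21×35 = 686.4 + 112.35 = 798.75
ΣP(Mar 2009)Q(Mar 2009) = 8.58×66 + 2.80×35 = 566.28 + 98 = 664.28
link = 798.75/664.28 = 1.202430
Chained index = 100 × 0.930023 × 0.941769 × 1.202430 = 105.3169

105.32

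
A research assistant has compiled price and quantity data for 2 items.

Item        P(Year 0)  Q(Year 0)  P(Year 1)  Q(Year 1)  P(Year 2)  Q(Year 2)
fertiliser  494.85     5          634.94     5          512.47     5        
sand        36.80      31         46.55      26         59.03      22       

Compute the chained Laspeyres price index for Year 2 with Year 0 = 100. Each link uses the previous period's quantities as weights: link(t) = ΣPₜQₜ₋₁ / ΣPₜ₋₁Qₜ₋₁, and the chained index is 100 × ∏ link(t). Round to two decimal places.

Link Year 0→Year 1:
ΣP(Year 1)Q(Year 0) = 634.94×5 + 46.55×31 = 3174.7 + 1443.05 = 4617.75
ΣP(Year 0)Q(Year 0) = 494.85×5 + 36.80×31 = 2474.25 + 1140.8 = 3615.05
link = 4617.75/3615.05 = 1.277368
Link Year 1→Year 2:
ΣP(Year 2)Q(Year 1) = 512.47×5 + 59.03×26 = 2562.35 + 1534.78 = 4097.13
ΣP(Year 1)Q(Year 1) = 634.94×5 + 46.55×26 = 3174.7 + 1210.3 = 4385
link = 4097.13/4385 = 0.934351
Chained index = 100 × 1.277368 × 0.934351 = 119.3511

119.35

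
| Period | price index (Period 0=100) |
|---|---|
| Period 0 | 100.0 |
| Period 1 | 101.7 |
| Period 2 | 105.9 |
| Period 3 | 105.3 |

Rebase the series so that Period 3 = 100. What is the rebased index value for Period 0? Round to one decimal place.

95.0

Rebased(Period 0) = 100.0 / 105.3 × 100 = 94.9668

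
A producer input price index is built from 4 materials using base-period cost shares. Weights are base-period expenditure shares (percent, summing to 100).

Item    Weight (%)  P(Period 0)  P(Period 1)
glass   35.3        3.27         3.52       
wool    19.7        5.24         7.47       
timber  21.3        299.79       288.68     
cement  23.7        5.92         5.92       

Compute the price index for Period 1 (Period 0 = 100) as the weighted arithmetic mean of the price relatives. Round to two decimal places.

110.29

glass: 35.3 × (3.52/3.27) = 35.3 × 1.076453 = 37.9988
wool: 19.7 × (7.47/5.24) = 19.7 × 1.425573 = 28.0838
timber: 21.3 × (288.68/299.79) = 21.3 × 0.962941 = 20.5106
cement: 23.7 × (5.92/5.92) = 23.7 × 1.000000 = 23.7000
Index = Σ wᵢ·(p₁ᵢ/p₀ᵢ) = 37.9988 + 28.0838 + 20.5106 + 23.7000 = 110.2932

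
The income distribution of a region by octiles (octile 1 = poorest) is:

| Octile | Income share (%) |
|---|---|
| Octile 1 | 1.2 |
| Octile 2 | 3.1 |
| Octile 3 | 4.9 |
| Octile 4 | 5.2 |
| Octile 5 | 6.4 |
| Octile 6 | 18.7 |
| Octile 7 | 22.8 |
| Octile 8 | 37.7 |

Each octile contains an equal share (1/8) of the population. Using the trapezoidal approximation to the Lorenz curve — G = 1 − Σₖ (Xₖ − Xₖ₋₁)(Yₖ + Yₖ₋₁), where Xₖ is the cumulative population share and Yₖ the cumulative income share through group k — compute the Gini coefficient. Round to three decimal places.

Cumulative income shares Yₖ: 0.0120, 0.0430, 0.0920, 0.1440, 0.2080, 0.3950, 0.6230, 1.0000
Σ (Xₖ−Xₖ₋₁)(Yₖ+Yₖ₋₁) = (1/8)(0.0120+0.0000) + (1/8)(0.0430+0.0120) + (1/8)(0.0920+0.0430) + (1/8)(0.1440+0.0920) + (1/8)(0.2080+0.1440) + (1/8)(0.3950+0.2080) + (1/8)(0.6230+0.3950) + (1/8)(1.0000+0.6230)
  = 0.0015 + 0.0069 + 0.0169 + 0.0295 + 0.0440 + 0.0754 + 0.1273 + 0.2029 = 0.5042
G = 1 − 0.5042 = 0.4958

0.496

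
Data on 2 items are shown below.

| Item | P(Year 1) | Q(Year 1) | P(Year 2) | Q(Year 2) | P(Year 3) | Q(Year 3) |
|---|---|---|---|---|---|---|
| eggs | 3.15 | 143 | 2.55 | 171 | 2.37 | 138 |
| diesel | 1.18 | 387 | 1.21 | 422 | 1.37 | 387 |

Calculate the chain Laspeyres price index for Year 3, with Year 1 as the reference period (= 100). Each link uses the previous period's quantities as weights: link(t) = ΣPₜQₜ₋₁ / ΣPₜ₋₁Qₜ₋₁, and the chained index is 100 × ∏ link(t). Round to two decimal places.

95.38

Link Year 1→Year 2:
ΣP(Year 2)Q(Year 1) = 2.55×143 + 1.21×387 = 364.65 + 468.27 = 832.92
ΣP(Year 1)Q(Year 1) = 3.15×143 + 1.18×387 = 450.45 + 456.66 = 907.11
link = 832.92/907.11 = 0.918213
Link Year 2→Year 3:
ΣP(Year 3)Q(Year 2) = 2.37×171 + 1.37×422 = 405.27 + 578.14 = 983.41
ΣP(Year 2)Q(Year 2) = 2.55×171 + 1.21×422 = 436.05 + 510.62 = 946.67
link = 983.41/946.67 = 1.038810
Chained index = 100 × 0.918213 × 1.038810 = 95.3848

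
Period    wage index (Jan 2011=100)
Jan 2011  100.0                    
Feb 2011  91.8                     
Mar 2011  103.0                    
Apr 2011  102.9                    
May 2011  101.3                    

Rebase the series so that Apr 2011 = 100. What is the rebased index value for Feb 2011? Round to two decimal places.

Rebased(Feb 2011) = 91.8 / 102.9 × 100 = 89.2128

89.21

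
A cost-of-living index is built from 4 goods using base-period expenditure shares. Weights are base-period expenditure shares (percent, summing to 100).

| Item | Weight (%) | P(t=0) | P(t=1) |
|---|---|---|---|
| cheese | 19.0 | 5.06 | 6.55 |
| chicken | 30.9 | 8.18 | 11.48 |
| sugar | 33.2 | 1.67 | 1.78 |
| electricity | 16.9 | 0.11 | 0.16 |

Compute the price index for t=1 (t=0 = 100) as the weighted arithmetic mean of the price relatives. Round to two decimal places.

cheese: 19.0 × (6.55/5.06) = 19.0 × 1.294466 = 24.5949
chicken: 30.9 × (11.48/8.18) = 30.9 × 1.403423 = 43.3658
sugar: 33.2 × (1.78/1.67) = 33.2 × 1.065868 = 35.3868
electricity: 16.9 × (0.16/0.11) = 16.9 × 1.454545 = 24.5818
Index = Σ wᵢ·(p₁ᵢ/p₀ᵢ) = 24.5949 + 43.3658 + 35.3868 + 24.5818 = 127.9293

127.93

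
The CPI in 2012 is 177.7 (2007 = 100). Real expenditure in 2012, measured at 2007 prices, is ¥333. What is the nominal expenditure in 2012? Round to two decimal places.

591.74

Nominal = Real × (Index/100) = 333 × (177.7/100)
        = 333 × 1.777 = 591.7410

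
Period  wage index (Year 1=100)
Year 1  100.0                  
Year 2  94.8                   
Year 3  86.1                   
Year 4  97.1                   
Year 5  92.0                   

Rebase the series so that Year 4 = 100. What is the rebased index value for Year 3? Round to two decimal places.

88.67

Rebased(Year 3) = 86.1 / 97.1 × 100 = 88.6715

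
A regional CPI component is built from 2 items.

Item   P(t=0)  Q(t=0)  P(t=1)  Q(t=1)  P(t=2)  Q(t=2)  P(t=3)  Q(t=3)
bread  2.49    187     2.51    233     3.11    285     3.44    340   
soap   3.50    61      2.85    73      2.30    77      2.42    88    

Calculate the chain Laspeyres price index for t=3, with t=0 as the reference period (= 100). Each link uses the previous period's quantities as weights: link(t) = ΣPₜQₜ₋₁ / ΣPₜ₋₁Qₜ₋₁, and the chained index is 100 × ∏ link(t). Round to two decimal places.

116.97

Link t=0→t=1:
ΣP(t=1)Q(t=0) = 2.51×187 + 2.85×61 = 469.37 + 173.85 = 643.22
ΣP(t=0)Q(t=0) = 2.49×187 + 3.50×61 = 465.63 + 213.5 = 679.13
link = 643.22/679.13 = 0.947124
Link t=1→t=2:
ΣP(t=2)Q(t=1) = 3.11×233 + 2.30×73 = 724.63 + 167.9 = 892.53
ΣP(t=1)Q(t=1) = 2.51×233 + 2.85×73 = 584.83 + 208.05 = 792.88
link = 892.53/792.88 = 1.125681
Link t=2→t=3:
ΣP(t=3)Q(t=2) = 3.44×285 + 2.42×77 = 980.4 + 186.34 = 1166.74
ΣP(t=2)Q(t=2) = 3.11×285 + 2.30×77 = 886.35 + 177.1 = 1063.45
link = 1166.74/1063.45 = 1.097127
Chained index = 100 × 0.947124 × 1.125681 × 1.097127 = 116.9712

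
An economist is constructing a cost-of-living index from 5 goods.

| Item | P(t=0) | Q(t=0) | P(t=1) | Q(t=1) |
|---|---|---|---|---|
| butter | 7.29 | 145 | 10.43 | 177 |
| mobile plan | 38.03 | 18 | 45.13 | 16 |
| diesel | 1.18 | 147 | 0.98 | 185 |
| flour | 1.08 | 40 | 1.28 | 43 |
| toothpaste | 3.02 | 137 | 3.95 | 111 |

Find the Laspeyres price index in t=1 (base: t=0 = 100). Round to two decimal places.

129.05

Laspeyres price index uses base-period quantities as weights.
ΣP(t=1)·Q(t=0) = 10.43×145 + 45.13×18 + 0.98×147 + 1.28×40 + 3.95×137 = 1512.35 + 812.34 + 144.06 + 51.2 + 541.15 = 3061.1
ΣP(t=0)·Q(t=0) = 7.29×145 + 38.03×18 + 1.18×147 + 1.08×40 + 3.02×137 = 1057.05 + 684.54 + 173.46 + 43.2 + 413.74 = 2371.99
Index = 3061.1 / 2371.99 × 100 = 129.0520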